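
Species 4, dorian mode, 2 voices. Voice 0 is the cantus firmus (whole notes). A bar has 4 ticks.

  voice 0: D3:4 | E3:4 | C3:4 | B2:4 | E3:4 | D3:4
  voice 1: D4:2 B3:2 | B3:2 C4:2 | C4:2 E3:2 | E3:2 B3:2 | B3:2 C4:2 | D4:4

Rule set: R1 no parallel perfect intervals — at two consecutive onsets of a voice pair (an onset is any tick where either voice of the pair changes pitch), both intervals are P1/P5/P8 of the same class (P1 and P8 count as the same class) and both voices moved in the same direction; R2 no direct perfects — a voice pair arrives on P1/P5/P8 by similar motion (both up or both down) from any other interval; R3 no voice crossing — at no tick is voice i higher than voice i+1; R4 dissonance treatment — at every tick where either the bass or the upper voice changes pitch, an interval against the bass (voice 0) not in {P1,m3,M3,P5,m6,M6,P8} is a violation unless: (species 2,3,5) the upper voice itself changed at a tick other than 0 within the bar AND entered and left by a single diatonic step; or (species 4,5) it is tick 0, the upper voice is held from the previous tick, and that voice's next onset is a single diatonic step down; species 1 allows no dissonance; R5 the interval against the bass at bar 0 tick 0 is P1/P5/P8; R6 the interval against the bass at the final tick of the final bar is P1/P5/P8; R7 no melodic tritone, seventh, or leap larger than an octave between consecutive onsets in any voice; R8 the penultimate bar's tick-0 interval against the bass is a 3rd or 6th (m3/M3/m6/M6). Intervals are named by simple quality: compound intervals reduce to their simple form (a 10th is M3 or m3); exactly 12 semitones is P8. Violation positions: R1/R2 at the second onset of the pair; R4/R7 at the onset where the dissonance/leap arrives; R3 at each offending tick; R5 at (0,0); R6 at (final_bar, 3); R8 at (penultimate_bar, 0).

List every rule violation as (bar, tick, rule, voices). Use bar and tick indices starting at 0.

bar 0: v0=D3 v1=D4 downbeat P8
bar 1: v0=E3 v1=B3 downbeat P5
bar 2: v0=C3 v1=C4 downbeat P8
bar 3: v0=B2 v1=E3 downbeat P4
bar 4: v0=E3 v1=B3 downbeat P5
bar 5: v0=D3 v1=D4 downbeat P8
  -> R4 @ bar 3 tick 0 v(0, 1): B2/E3 P4 untreated
  -> R8 @ bar 4 tick 0 v(0, 1): penult P5 not 3rd/6th

(3, 0, R4, (0, 1))
(4, 0, R8, (0, 1))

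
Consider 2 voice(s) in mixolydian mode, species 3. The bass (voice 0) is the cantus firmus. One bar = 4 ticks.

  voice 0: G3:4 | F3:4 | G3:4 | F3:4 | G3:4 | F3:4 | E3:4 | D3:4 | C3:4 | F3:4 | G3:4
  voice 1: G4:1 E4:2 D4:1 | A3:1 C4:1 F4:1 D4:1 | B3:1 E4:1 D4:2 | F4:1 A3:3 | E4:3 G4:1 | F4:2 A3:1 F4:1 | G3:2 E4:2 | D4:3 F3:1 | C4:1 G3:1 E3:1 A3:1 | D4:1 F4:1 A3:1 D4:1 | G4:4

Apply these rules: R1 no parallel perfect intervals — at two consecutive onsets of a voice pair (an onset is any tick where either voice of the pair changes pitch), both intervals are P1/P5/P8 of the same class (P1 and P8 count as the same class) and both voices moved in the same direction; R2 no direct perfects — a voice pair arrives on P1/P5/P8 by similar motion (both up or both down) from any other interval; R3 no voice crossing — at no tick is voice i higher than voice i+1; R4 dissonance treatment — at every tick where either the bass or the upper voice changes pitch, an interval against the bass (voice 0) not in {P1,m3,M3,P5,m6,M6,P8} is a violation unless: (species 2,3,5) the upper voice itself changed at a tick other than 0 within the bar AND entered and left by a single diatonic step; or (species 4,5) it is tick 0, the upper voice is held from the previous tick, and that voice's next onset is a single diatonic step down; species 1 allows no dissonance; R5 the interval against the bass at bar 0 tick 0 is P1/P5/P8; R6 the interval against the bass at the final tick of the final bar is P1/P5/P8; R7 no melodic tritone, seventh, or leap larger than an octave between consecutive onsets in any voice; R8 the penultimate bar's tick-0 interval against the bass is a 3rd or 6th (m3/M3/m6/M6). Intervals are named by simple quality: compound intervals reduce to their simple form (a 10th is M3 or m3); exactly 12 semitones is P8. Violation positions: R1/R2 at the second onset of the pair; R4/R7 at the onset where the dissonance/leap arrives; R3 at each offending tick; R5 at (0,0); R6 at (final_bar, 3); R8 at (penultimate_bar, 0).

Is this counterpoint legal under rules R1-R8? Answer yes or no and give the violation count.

bar 0: v0=G3 v1=G4 (P8)
bar 1: v0=F3 v1=A3 (M3)
bar 2: v0=G3 v1=B3 (M3)
bar 3: v0=F3 v1=F4 (P8)
bar 4: v0=G3 v1=E4 (M6)
bar 5: v0=F3 v1=F4 (P8)
bar 6: v0=E3 v1=G3 (m3)
bar 7: v0=D3 v1=D4 (P8)
bar 8: v0=C3 v1=C4 (P8)
bar 9: v0=F3 v1=D4 (M6)
bar 10: v0=G3 v1=G4 (P8)
  R1 @ bar5.0: G3/G4 P8 -> F3/F4 P8 similar
  R7 @ bar6.0: F4->G3 leap 10st
  R1 @ bar7.0: E3/E4 P8 -> D3/D4 P8 similar
  R2 @ bar10.0: F3/D4 M6 -> G3/G4 P8 similar

No (4 violations)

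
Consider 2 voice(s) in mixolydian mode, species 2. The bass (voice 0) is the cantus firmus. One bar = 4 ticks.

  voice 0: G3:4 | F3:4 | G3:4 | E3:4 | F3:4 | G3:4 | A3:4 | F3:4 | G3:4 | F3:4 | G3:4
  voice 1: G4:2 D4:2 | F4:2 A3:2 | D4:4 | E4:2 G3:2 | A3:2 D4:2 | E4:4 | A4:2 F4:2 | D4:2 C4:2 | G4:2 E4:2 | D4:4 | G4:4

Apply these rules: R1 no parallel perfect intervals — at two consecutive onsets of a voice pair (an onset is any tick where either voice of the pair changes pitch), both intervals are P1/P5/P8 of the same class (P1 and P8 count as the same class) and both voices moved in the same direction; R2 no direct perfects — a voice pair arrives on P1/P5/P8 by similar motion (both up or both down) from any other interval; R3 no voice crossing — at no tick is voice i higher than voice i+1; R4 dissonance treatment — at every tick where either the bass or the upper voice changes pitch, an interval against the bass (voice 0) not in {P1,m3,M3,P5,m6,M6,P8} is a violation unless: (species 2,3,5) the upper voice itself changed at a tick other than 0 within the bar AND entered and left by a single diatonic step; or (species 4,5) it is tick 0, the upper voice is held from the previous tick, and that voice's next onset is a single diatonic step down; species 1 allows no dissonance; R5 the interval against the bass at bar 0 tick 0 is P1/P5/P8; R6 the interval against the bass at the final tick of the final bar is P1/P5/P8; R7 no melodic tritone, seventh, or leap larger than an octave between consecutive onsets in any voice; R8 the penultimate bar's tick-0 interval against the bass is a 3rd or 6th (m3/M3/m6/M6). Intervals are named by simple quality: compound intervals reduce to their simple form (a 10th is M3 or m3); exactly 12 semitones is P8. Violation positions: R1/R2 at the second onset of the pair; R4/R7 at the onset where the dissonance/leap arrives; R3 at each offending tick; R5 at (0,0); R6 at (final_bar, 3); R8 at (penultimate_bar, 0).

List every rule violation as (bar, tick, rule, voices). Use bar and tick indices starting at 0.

(2, 0, R2, (0, 1))
(6, 0, R2, (0, 1))
(8, 0, R2, (0, 1))
(10, 0, R2, (0, 1))

bar 0: v0=G3 v1=G4 downbeat P8
bar 1: v0=F3 v1=F4 downbeat P8
bar 2: v0=G3 v1=D4 downbeat P5
bar 3: v0=E3 v1=E4 downbeat P8
bar 4: v0=F3 v1=A3 downbeat M3
bar 5: v0=G3 v1=E4 downbeat M6
bar 6: v0=A3 v1=A4 downbeat P8
bar 7: v0=F3 v1=D4 downbeat M6
bar 8: v0=G3 v1=G4 downbeat P8
bar 9: v0=F3 v1=D4 downbeat M6
bar 10: v0=G3 v1=G4 downbeat P8
  -> R2 @ bar 2 tick 0 v(0, 1): F3/A3 M3 -> G3/D4 P5 similar
  -> R2 @ bar 6 tick 0 v(0, 1): G3/E4 M6 -> A3/A4 P8 similar
  -> R2 @ bar 8 tick 0 v(0, 1): F3/C4 P5 -> G3/G4 P8 similar
  -> R2 @ bar 10 tick 0 v(0, 1): F3/D4 M6 -> G3/G4 P8 similar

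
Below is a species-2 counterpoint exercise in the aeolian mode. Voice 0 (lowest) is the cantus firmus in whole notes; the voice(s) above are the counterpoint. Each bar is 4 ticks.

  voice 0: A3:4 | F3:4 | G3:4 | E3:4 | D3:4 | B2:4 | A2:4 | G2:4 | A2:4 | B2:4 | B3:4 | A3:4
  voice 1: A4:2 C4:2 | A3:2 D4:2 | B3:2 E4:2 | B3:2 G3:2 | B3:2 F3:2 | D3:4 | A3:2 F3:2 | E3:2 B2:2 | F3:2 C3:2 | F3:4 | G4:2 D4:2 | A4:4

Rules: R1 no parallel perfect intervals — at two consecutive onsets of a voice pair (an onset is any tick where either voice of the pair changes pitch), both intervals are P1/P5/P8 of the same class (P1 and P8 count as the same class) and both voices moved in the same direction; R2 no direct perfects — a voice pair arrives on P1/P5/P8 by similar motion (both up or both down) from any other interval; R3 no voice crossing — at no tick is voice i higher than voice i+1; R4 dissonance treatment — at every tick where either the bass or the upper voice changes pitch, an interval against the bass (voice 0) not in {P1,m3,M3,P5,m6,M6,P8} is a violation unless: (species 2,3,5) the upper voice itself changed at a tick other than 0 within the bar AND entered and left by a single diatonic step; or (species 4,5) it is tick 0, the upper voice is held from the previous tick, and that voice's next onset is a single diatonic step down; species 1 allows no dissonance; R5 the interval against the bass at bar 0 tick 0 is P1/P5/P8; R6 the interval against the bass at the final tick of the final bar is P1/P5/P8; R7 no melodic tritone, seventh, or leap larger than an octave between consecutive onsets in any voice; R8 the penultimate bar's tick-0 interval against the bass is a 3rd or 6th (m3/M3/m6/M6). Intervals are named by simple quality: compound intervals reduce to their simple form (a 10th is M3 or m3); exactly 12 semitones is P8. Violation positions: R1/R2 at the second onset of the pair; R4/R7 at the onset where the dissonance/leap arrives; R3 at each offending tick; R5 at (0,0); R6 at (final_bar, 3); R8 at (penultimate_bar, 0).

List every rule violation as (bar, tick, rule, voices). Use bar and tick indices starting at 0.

(3, 0, R2, (0, 1))
(4, 2, R7, (1,))
(8, 0, R7, (1,))
(9, 0, R4, (0, 1))
(10, 0, R7, (1,))

bar 0: v0=A3 v1=A4 downbeat P8
bar 1: v0=F3 v1=A3 downbeat M3
bar 2: v0=G3 v1=B3 downbeat M3
bar 3: v0=E3 v1=B3 downbeat P5
bar 4: v0=D3 v1=B3 downbeat M6
bar 5: v0=B2 v1=D3 downbeat m3
bar 6: v0=A2 v1=A3 downbeat P8
bar 7: v0=G2 v1=E3 downbeat M6
bar 8: v0=A2 v1=F3 downbeat m6
bar 9: v0=B2 v1=F3 downbeat TT
bar 10: v0=B3 v1=G4 downbeat m6
bar 11: v0=A3 v1=A4 downbeat P8
  -> R2 @ bar 3 tick 0 v(0, 1): G3/E4 M6 -> E3/B3 P5 similar
  -> R7 @ bar 4 tick 2 v(1,): B3->F3 leap 6st
  -> R7 @ bar 8 tick 0 v(1,): B2->F3 leap 6st
  -> R4 @ bar 9 tick 0 v(0, 1): B2/F3 TT untreated
  -> R7 @ bar 10 tick 0 v(1,): F3->G4 leap 14st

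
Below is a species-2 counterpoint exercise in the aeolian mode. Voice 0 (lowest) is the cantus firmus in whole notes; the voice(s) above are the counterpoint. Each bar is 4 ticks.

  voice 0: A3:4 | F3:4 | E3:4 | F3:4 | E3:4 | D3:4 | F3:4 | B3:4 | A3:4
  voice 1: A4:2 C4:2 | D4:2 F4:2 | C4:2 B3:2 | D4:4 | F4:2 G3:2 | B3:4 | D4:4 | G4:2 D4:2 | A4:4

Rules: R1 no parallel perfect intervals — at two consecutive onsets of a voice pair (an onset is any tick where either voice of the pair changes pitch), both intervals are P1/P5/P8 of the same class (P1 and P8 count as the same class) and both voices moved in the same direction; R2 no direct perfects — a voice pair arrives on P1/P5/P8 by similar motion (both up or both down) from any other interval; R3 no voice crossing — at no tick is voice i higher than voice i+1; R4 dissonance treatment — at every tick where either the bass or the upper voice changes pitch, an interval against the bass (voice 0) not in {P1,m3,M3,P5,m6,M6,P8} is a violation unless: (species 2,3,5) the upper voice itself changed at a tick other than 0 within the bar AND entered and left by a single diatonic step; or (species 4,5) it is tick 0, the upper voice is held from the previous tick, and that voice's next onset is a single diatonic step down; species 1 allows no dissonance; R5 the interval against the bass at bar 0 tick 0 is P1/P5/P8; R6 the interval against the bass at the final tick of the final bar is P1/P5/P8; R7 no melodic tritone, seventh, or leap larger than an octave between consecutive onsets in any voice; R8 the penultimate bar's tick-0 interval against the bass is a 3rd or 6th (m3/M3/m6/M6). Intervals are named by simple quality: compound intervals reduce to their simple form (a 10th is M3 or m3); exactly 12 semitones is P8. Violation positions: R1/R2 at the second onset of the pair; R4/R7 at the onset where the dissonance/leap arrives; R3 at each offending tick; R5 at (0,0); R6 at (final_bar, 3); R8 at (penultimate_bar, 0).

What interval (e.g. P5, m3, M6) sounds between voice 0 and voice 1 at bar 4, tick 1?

voice 0=E3 voice 1=F4 -> m2

m2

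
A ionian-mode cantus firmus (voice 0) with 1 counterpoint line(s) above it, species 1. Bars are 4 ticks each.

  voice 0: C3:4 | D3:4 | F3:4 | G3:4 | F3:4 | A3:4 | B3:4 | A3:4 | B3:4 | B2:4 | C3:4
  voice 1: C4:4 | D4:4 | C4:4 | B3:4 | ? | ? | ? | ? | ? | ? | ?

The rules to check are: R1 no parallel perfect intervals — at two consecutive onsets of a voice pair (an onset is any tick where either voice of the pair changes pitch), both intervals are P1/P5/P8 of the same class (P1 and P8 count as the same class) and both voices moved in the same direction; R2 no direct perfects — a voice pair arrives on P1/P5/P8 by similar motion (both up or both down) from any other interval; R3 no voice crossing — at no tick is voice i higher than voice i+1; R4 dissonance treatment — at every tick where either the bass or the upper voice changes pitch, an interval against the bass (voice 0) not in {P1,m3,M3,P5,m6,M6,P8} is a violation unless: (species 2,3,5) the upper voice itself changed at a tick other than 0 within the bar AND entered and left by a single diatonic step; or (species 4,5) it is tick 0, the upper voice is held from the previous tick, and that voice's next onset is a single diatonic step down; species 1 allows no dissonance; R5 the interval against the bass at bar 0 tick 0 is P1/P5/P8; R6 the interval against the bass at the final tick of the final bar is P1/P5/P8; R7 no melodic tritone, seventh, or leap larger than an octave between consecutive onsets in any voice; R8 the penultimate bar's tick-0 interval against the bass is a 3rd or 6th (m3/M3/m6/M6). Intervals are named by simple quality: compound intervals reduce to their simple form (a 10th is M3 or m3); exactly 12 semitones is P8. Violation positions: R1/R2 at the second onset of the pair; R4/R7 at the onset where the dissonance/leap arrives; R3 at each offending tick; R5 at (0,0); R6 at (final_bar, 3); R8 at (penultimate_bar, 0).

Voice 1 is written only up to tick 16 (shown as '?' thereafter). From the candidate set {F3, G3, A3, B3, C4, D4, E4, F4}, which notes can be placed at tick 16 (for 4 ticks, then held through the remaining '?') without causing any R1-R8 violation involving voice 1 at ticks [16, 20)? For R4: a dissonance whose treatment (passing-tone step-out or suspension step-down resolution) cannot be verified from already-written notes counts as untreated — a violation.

{A3, C4, D4}

F3: violates R2,R7
G3: violates R4
A3: legal
B3: violates R4
C4: legal
D4: legal
E4: violates R4
F4: violates R7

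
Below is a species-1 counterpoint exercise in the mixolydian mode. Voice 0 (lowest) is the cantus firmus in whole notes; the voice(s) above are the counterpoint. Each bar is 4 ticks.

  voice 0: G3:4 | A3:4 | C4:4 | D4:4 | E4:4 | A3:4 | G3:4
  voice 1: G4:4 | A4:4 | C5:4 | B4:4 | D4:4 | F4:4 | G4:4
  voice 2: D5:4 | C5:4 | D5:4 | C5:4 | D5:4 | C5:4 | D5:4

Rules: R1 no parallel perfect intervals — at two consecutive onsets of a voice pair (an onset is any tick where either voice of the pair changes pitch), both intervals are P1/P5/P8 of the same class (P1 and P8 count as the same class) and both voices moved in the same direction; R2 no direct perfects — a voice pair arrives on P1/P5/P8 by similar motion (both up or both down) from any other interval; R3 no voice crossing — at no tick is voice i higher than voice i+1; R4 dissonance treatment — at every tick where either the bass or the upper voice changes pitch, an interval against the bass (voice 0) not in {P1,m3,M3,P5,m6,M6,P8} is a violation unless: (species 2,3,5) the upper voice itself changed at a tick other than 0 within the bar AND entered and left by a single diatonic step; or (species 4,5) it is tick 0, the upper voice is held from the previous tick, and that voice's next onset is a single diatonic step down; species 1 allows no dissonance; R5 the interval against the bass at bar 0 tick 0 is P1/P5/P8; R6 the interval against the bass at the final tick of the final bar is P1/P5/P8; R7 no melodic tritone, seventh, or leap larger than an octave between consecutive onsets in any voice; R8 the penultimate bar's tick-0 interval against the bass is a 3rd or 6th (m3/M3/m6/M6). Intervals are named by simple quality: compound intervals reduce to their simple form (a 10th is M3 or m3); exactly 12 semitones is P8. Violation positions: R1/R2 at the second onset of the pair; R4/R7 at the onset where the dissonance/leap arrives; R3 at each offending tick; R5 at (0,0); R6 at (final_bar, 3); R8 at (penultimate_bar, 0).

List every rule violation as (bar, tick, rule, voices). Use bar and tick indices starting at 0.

(1, 0, R1, (0, 1))
(2, 0, R1, (0, 1))
(2, 0, R4, (0, 2))
(3, 0, R4, (0, 2))
(4, 0, R3, (0, 1))
(4, 0, R4, (0, 1))
(4, 0, R4, (0, 2))
(4, 1, R3, (0, 1))
(4, 2, R3, (0, 1))
(4, 3, R3, (0, 1))
(6, 0, R1, (1, 2))

bar 0: v0=G3 v1=G4 v2=D5 downbeat P5
bar 1: v0=A3 v1=A4 v2=C5 downbeat m3
bar 2: v0=C4 v1=C5 v2=D5 downbeat M2
bar 3: v0=D4 v1=B4 v2=C5 downbeat m7
bar 4: v0=E4 v1=D4 v2=D5 downbeat m7
bar 5: v0=A3 v1=F4 v2=C5 downbeat m3
bar 6: v0=G3 v1=G4 v2=D5 downbeat P5
  -> R1 @ bar 1 tick 0 v(0, 1): G3/G4 P8 -> A3/A4 P8 similar
  -> R1 @ bar 2 tick 0 v(0, 1): A3/A4 P8 -> C4/C5 P8 similar
  -> R4 @ bar 2 tick 0 v(0, 2): C4/D5 M2 untreated
  -> R4 @ bar 3 tick 0 v(0, 2): D4/C5 m7 untreated
  -> R3 @ bar 4 tick 0 v(0, 1): E4 above D4
  -> R4 @ bar 4 tick 0 v(0, 1): E4/D4 M2 untreated
  -> R4 @ bar 4 tick 0 v(0, 2): E4/D5 m7 untreated
  -> R3 @ bar 4 tick 1 v(0, 1): E4 above D4
  -> R3 @ bar 4 tick 2 v(0, 1): E4 above D4
  -> R3 @ bar 4 tick 3 v(0, 1): E4 above D4
  -> R1 @ bar 6 tick 0 v(1, 2): F4/C5 P5 -> G4/D5 P5 similar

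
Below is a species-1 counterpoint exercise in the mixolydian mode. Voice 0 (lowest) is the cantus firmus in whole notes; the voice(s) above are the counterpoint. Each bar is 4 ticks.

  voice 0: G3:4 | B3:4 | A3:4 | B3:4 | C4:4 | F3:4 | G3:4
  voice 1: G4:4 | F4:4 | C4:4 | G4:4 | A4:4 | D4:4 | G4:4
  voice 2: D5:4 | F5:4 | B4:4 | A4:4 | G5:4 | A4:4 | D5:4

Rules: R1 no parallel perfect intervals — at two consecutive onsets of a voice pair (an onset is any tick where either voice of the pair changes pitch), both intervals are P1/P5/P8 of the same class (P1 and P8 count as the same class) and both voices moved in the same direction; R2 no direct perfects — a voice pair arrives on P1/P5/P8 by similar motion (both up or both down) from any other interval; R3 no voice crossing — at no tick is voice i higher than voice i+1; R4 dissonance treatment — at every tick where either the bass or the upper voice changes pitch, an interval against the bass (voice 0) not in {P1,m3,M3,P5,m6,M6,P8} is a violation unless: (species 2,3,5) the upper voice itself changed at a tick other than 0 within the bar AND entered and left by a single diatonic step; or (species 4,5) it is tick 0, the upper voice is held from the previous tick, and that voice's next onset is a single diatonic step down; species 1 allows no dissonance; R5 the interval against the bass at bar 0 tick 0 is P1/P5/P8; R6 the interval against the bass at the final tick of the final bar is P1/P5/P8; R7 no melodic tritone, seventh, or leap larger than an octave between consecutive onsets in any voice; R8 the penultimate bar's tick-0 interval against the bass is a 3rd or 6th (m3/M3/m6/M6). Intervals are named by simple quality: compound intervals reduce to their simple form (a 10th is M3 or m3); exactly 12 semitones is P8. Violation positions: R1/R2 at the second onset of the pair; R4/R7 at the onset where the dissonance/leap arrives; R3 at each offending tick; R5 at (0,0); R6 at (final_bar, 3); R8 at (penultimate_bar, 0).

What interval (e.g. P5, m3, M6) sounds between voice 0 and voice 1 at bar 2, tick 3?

m3

voice 0=A3 voice 1=C4 -> m3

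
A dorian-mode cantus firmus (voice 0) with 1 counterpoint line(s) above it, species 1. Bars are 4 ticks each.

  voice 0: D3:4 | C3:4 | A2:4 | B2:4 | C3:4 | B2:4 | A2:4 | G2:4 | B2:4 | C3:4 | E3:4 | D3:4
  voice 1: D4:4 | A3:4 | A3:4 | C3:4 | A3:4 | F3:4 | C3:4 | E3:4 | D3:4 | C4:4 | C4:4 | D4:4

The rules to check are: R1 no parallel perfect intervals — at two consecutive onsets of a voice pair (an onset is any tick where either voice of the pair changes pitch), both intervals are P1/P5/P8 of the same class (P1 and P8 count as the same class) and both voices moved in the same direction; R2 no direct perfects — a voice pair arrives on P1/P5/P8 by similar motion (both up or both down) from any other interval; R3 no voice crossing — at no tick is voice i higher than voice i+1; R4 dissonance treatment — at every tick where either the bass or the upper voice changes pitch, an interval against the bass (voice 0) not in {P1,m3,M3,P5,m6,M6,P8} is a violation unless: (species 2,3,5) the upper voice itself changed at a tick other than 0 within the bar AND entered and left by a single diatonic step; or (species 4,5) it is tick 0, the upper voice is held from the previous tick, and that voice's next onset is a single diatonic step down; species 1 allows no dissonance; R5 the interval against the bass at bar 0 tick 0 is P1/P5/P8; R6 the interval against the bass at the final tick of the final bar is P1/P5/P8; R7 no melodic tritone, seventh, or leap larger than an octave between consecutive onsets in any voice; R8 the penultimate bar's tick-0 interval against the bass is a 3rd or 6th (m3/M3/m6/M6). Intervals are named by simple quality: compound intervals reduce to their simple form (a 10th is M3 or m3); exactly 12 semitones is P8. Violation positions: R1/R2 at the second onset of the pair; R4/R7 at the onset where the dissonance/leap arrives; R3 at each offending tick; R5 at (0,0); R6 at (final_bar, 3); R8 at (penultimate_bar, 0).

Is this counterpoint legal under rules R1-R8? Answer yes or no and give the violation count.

No (4 violations)

bar 0: v0=D3 v1=D4 (P8)
bar 1: v0=C3 v1=A3 (M6)
bar 2: v0=A2 v1=A3 (P8)
bar 3: v0=B2 v1=C3 (m2)
bar 4: v0=C3 v1=A3 (M6)
bar 5: v0=B2 v1=F3 (TT)
bar 6: v0=A2 v1=C3 (m3)
bar 7: v0=G2 v1=E3 (M6)
bar 8: v0=B2 v1=D3 (m3)
bar 9: v0=C3 v1=C4 (P8)
bar 10: v0=E3 v1=C4 (m6)
bar 11: v0=D3 v1=D4 (P8)
  R4 @ bar3.0: B2/C3 m2 untreated
  R4 @ bar5.0: B2/F3 TT untreated
  R2 @ bar9.0: B2/D3 m3 -> C3/C4 P8 similar
  R7 @ bar9.0: D3->C4 leap 10st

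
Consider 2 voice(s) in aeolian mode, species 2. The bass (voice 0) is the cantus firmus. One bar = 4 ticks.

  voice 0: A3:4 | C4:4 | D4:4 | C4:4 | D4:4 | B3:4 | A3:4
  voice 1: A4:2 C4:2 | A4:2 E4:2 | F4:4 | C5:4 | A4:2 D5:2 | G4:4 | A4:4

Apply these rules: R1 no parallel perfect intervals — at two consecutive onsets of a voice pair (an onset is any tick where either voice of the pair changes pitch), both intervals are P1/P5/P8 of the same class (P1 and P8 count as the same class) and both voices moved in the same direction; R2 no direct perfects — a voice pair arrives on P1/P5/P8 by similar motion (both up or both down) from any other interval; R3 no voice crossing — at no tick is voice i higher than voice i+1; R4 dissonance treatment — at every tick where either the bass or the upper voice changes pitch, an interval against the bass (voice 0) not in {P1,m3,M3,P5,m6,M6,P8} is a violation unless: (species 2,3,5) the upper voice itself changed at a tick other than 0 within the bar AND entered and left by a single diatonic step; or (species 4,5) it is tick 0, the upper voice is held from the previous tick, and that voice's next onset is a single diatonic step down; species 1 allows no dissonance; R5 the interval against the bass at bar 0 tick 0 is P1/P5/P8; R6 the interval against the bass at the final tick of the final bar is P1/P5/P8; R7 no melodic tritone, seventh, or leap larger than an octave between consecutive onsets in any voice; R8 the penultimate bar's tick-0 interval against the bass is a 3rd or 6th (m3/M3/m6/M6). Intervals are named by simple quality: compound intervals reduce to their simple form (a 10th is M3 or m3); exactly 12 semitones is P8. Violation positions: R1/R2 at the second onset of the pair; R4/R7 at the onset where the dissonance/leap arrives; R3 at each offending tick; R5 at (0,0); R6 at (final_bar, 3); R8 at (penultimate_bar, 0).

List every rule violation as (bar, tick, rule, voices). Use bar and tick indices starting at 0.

No violations across 7 bars (A3..A3 vs A4..A4).

bar 0: v0=A3 v1=A4 downbeat P8
bar 1: v0=C4 v1=A4 downbeat M6
bar 2: v0=D4 v1=F4 downbeat m3
bar 3: v0=C4 v1=C5 downbeat P8
bar 4: v0=D4 v1=A4 downbeat P5
bar 5: v0=B3 v1=G4 downbeat m6
bar 6: v0=A3 v1=A4 downbeat P8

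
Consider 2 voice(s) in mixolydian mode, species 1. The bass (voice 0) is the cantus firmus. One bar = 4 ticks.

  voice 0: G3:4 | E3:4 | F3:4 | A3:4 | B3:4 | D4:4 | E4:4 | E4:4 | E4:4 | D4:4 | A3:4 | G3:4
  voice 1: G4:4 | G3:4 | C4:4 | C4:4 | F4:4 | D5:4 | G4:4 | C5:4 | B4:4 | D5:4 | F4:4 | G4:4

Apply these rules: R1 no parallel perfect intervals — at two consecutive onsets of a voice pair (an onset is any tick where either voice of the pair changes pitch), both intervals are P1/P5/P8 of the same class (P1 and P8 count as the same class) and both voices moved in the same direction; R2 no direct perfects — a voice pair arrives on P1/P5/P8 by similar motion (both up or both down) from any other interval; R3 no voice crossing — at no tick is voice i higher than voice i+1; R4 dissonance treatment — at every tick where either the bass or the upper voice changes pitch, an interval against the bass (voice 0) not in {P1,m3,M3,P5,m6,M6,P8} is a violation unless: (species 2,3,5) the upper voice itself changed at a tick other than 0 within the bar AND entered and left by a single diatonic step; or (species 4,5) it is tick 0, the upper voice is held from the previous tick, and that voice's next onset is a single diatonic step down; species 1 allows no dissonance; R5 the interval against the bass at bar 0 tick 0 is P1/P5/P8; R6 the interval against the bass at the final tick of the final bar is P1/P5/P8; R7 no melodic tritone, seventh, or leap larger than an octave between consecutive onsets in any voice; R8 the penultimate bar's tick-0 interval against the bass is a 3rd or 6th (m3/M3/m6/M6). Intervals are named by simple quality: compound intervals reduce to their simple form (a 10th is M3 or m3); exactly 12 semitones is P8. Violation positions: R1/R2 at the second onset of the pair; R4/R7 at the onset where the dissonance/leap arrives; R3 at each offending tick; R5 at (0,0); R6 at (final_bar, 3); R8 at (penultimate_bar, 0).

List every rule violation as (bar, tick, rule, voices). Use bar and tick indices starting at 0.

(2, 0, R2, (0, 1))
(4, 0, R4, (0, 1))
(5, 0, R2, (0, 1))

bar 0: v0=G3 v1=G4 downbeat P8
bar 1: v0=E3 v1=G3 downbeat m3
bar 2: v0=F3 v1=C4 downbeat P5
bar 3: v0=A3 v1=C4 downbeat m3
bar 4: v0=B3 v1=F4 downbeat TT
bar 5: v0=D4 v1=D5 downbeat P8
bar 6: v0=E4 v1=G4 downbeat m3
bar 7: v0=E4 v1=C5 downbeat m6
bar 8: v0=E4 v1=B4 downbeat P5
bar 9: v0=D4 v1=D5 downbeat P8
bar 10: v0=A3 v1=F4 downbeat m6
bar 11: v0=G3 v1=G4 downbeat P8
  -> R2 @ bar 2 tick 0 v(0, 1): E3/G3 m3 -> F3/C4 P5 similar
  -> R4 @ bar 4 tick 0 v(0, 1): B3/F4 TT untreated
  -> R2 @ bar 5 tick 0 v(0, 1): B3/F4 TT -> D4/D5 P8 similar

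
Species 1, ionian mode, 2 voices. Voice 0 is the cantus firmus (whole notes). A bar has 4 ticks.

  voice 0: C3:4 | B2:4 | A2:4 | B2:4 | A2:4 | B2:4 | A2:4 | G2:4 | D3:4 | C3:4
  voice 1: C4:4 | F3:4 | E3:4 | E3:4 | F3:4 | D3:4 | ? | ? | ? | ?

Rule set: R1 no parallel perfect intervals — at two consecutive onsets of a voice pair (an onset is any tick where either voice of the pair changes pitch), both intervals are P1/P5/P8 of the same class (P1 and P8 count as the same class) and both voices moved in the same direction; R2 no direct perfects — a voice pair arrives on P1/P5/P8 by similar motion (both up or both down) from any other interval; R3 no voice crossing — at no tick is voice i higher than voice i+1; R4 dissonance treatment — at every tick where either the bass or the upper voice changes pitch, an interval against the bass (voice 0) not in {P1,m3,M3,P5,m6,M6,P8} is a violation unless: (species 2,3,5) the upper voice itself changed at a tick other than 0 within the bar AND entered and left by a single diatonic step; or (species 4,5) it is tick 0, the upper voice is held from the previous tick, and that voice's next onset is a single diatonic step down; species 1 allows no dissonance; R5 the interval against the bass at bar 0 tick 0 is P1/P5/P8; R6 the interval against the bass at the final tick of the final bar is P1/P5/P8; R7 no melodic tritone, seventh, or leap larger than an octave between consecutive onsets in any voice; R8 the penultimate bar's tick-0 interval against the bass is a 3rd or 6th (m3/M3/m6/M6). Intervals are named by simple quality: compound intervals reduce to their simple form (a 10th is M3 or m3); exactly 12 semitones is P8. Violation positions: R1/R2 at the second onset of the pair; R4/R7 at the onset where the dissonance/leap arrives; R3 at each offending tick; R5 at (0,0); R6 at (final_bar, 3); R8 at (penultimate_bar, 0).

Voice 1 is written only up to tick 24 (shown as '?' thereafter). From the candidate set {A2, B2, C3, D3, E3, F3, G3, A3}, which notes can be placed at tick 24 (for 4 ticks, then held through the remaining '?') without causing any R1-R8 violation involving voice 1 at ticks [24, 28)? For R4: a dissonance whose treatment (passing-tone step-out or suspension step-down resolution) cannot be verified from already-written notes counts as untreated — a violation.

A2: violates R2
B2: violates R4
C3: legal
D3: violates R4
E3: legal
F3: legal
G3: violates R4
A3: legal

{A3, C3, E3, F3}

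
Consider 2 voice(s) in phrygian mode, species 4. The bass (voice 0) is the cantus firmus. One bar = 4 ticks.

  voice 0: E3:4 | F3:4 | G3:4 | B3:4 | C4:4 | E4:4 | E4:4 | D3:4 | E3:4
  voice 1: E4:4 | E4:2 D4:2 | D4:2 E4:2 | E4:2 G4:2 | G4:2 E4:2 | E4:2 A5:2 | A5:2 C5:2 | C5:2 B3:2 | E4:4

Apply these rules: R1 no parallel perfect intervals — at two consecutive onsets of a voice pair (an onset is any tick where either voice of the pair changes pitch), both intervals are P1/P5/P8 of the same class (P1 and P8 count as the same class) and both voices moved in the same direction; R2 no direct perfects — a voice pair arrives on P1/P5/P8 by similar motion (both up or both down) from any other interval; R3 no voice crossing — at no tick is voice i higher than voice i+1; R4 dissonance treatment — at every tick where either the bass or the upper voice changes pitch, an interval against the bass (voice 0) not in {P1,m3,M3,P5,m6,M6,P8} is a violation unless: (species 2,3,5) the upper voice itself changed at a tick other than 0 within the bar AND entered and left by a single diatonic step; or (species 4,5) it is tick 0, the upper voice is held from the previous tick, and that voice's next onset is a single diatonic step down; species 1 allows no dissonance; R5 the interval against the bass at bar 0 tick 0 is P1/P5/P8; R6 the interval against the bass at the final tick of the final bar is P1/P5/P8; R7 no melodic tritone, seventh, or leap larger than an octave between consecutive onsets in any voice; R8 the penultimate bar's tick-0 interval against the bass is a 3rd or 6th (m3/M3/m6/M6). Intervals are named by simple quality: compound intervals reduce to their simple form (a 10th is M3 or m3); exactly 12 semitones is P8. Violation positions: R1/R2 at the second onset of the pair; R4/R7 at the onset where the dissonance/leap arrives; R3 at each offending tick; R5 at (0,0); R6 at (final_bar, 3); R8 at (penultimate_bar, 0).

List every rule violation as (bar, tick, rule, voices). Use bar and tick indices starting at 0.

bar 0: v0=E3 v1=E4 downbeat P8
bar 1: v0=F3 v1=E4 downbeat M7
bar 2: v0=G3 v1=D4 downbeat P5
bar 3: v0=B3 v1=E4 downbeat P4
bar 4: v0=C4 v1=G4 downbeat P5
bar 5: v0=E4 v1=E4 downbeat P1
bar 6: v0=E4 v1=A5 downbeat P4
bar 7: v0=D3 v1=C5 downbeat m7
bar 8: v0=E3 v1=E4 downbeat P8
  -> R4 @ bar 3 tick 0 v(0, 1): B3/E4 P4 untreated
  -> R4 @ bar 5 tick 2 v(0, 1): E4/A5 P4 untreated
  -> R7 @ bar 5 tick 2 v(1,): E4->A5 leap 17st
  -> R4 @ bar 7 tick 0 v(0, 1): D3/C5 m7 untreated
  -> R7 @ bar 7 tick 0 v(0,): E4->D3 leap 14st
  -> R8 @ bar 7 tick 0 v(0, 1): penult m7 not 3rd/6th
  -> R7 @ bar 7 tick 2 v(1,): C5->B3 leap 13st
  -> R2 @ bar 8 tick 0 v(0, 1): D3/B3 M6 -> E3/E4 P8 similar

(3, 0, R4, (0, 1))
(5, 2, R4, (0, 1))
(5, 2, R7, (1,))
(7, 0, R4, (0, 1))
(7, 0, R7, (0,))
(7, 0, R8, (0, 1))
(7, 2, R7, (1,))
(8, 0, R2, (0, 1))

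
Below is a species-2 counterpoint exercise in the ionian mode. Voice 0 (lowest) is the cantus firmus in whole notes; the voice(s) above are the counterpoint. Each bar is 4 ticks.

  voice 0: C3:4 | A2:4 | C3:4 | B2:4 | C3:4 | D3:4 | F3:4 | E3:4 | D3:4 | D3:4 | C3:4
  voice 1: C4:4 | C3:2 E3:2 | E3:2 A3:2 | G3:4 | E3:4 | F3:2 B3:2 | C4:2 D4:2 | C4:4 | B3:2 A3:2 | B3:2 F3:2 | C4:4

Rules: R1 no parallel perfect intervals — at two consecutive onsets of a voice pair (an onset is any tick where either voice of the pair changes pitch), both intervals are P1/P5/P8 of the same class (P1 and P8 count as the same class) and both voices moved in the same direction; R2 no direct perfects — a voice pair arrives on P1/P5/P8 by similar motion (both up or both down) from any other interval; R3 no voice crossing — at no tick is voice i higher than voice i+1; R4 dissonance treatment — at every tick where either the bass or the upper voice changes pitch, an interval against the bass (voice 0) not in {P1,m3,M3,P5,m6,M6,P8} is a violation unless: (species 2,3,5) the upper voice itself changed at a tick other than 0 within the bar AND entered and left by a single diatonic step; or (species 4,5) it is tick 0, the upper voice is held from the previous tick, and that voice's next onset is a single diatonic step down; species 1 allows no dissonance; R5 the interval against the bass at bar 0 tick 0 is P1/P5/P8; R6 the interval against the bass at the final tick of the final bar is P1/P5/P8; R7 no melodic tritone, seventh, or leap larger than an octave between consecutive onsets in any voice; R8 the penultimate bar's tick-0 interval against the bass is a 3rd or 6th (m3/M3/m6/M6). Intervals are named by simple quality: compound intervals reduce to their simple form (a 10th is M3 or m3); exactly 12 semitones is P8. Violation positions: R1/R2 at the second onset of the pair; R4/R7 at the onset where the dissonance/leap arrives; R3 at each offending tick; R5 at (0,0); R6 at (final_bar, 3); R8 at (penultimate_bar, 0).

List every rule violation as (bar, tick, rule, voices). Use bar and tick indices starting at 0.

(5, 2, R7, (1,))
(6, 0, R2, (0, 1))
(9, 2, R7, (1,))

bar 0: v0=C3 v1=C4 downbeat P8
bar 1: v0=A2 v1=C3 downbeat m3
bar 2: v0=C3 v1=E3 downbeat M3
bar 3: v0=B2 v1=G3 downbeat m6
bar 4: v0=C3 v1=E3 downbeat M3
bar 5: v0=D3 v1=F3 downbeat m3
bar 6: v0=F3 v1=C4 downbeat P5
bar 7: v0=E3 v1=C4 downbeat m6
bar 8: v0=D3 v1=B3 downbeat M6
bar 9: v0=D3 v1=B3 downbeat M6
bar 10: v0=C3 v1=C4 downbeat P8
  -> R7 @ bar 5 tick 2 v(1,): F3->B3 leap 6st
  -> R2 @ bar 6 tick 0 v(0, 1): D3/B3 M6 -> F3/C4 P5 similar
  -> R7 @ bar 9 tick 2 v(1,): B3->F3 leap 6st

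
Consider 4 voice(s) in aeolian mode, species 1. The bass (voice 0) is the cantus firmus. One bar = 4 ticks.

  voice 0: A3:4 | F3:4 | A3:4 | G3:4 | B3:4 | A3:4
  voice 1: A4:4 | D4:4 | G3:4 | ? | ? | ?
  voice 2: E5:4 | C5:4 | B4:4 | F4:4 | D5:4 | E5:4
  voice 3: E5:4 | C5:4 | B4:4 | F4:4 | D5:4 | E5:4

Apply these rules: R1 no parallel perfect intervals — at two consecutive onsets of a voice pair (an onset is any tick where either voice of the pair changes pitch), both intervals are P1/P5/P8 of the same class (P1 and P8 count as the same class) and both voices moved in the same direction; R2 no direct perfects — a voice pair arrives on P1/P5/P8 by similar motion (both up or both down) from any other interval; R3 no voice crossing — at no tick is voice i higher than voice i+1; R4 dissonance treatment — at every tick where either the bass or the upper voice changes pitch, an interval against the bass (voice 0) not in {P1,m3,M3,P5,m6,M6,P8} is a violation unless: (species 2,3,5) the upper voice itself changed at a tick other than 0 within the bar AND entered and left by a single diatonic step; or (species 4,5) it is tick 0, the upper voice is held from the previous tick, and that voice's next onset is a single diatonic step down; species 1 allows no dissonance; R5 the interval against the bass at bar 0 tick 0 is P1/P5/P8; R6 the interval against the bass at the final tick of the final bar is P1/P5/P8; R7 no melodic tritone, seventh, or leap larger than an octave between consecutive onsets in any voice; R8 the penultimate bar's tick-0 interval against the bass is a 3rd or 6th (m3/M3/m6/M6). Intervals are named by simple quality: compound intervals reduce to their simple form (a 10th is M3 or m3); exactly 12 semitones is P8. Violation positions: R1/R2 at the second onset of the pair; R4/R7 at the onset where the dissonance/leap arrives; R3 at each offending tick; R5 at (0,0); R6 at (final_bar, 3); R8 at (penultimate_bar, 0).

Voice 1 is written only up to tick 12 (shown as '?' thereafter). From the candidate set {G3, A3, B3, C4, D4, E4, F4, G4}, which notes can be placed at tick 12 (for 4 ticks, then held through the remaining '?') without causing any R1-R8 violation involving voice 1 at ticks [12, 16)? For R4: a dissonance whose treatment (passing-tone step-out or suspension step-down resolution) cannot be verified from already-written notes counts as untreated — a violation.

G3: legal
A3: violates R4
B3: legal
C4: violates R4
D4: legal
E4: legal
F4: violates R4,R7
G4: violates R3

{B3, D4, E4, G3}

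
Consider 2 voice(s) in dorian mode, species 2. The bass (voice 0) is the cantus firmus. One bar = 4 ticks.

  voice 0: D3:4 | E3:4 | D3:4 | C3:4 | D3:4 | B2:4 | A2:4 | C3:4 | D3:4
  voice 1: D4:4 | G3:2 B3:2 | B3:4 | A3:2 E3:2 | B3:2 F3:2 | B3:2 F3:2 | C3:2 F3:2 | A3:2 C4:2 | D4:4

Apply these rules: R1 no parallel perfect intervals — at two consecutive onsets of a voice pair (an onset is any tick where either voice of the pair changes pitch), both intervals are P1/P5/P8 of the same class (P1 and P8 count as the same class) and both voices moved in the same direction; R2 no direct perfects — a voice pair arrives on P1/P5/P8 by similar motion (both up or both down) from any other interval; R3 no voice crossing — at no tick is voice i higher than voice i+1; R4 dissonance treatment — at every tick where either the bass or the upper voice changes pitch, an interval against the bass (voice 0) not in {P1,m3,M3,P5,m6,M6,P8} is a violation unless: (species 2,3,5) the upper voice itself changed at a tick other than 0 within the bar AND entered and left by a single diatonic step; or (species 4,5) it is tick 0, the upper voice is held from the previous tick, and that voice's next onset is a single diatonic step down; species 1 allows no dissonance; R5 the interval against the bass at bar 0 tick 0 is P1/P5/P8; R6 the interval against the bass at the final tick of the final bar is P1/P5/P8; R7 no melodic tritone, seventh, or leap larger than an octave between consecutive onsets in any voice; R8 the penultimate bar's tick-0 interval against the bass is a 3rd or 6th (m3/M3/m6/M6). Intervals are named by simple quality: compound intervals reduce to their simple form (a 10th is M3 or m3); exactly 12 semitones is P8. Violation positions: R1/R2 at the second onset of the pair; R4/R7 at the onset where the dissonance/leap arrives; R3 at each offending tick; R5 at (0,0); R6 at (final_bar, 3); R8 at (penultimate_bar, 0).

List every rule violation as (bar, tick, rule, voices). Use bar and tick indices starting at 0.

bar 0: v0=D3 v1=D4 downbeat P8
bar 1: v0=E3 v1=G3 downbeat m3
bar 2: v0=D3 v1=B3 downbeat M6
bar 3: v0=C3 v1=A3 downbeat M6
bar 4: v0=D3 v1=B3 downbeat M6
bar 5: v0=B2 v1=B3 downbeat P8
bar 6: v0=A2 v1=C3 downbeat m3
bar 7: v0=C3 v1=A3 downbeat M6
bar 8: v0=D3 v1=D4 downbeat P8
  -> R7 @ bar 4 tick 2 v(1,): B3->F3 leap 6st
  -> R7 @ bar 5 tick 0 v(1,): F3->B3 leap 6st
  -> R4 @ bar 5 tick 2 v(0, 1): B2/F3 TT untreated
  -> R7 @ bar 5 tick 2 v(1,): B3->F3 leap 6st
  -> R1 @ bar 8 tick 0 v(0, 1): C3/C4 P8 -> D3/D4 P8 similar

(4, 2, R7, (1,))
(5, 0, R7, (1,))
(5, 2, R4, (0, 1))
(5, 2, R7, (1,))
(8, 0, R1, (0, 1))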